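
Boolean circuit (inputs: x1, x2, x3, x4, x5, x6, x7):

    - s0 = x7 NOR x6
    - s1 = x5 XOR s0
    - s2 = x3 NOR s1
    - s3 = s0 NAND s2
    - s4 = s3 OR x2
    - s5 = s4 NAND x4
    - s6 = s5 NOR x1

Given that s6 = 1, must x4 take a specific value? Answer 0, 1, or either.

1

s6 = s5 NOR x1 must be 1, so both s5 = 0 and x1 = 0.
s5 = s4 NAND x4 must be 0, so both s4 = 1 and x4 = 1.
s4 = s3 OR x2 must be 1, so at least one of s3, x2 is 1.
Every assignment with s6 = 1 has x4 = 1; there are 31 such assignment(s).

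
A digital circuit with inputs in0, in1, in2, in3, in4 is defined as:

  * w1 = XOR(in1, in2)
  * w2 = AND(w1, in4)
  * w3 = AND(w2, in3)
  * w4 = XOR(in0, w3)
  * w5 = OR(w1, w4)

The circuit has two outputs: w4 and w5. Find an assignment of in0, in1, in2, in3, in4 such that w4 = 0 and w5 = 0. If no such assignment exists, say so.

in0=0, in1=1, in2=1, in3=1, in4=1

Check with in0=0, in1=1, in2=1, in3=1, in4=1:
w1 = XOR(in1, in2) = XOR(1, 1) = 0
w2 = AND(w1, in4) = AND(0, 1) = 0
w3 = AND(w2, in3) = AND(0, 1) = 0
w4 = XOR(in0, w3) = XOR(0, 0) = 0
w5 = OR(w1, w4) = OR(0, 0) = 0
So w4 = 0 and w5 = 0.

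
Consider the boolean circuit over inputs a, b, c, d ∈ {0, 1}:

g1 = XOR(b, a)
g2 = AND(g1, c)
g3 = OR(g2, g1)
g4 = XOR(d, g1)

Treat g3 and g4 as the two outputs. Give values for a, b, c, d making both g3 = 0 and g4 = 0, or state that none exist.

Check with a=0, b=0, c=0, d=0:
g1 = XOR(b, a) = XOR(0, 0) = 0
g2 = AND(g1, c) = AND(0, 0) = 0
g3 = OR(g2, g1) = OR(0, 0) = 0
g4 = XOR(d, g1) = XOR(0, 0) = 0
So g3 = 0 and g4 = 0.

a=0, b=0, c=0, d=0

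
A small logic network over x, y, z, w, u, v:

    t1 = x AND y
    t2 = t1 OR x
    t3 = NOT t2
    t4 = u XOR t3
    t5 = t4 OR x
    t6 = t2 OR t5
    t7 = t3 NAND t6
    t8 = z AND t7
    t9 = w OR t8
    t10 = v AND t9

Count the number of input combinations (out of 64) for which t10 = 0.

t10 = v AND t9 must be 0, so at least one of v, t9 is 0.
Enumerating the 64 input combinations, 42 give t10 = 0 and 22 give t10 = 1.

42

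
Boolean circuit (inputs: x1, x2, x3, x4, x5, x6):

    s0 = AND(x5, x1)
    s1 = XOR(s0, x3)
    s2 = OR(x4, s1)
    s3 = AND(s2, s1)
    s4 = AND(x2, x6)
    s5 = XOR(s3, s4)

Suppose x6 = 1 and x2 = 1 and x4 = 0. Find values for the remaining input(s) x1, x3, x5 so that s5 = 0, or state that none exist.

Check with x6 = 1 and x2 = 1 and x4 = 0 and x1=1, x3=0, x5=1:
s0 = AND(x5, x1) = AND(1, 1) = 1
s1 = XOR(s0, x3) = XOR(1, 0) = 1
s2 = OR(x4, s1) = OR(0, 1) = 1
s3 = AND(s2, s1) = AND(1, 1) = 1
s4 = AND(x2, x6) = AND(1, 1) = 1
s5 = XOR(s3, s4) = XOR(1, 1) = 0
So s5 = 0.

x1=1 x3=0 x5=1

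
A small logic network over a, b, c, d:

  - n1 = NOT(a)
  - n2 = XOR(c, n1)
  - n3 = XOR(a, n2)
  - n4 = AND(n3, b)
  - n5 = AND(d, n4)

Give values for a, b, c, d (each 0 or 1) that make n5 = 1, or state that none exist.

Check with a=1 b=1 c=0 d=1:
n1 = NOT(a) = NOT 1 = 0
n2 = XOR(c, n1) = XOR(0, 0) = 0
n3 = XOR(a, n2) = XOR(1, 0) = 1
n4 = AND(n3, b) = AND(1, 1) = 1
n5 = AND(d, n4) = AND(1, 1) = 1
So n5 = 1 as required.

a=1 b=1 c=0 d=1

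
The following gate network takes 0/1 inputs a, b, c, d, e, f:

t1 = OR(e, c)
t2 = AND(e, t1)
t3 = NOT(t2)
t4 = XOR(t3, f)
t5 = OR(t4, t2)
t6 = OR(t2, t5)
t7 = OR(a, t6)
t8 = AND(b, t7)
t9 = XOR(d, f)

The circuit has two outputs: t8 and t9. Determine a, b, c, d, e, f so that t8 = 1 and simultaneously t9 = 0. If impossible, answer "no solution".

Check with a=1 b=1 c=1 d=1 e=0 f=1:
t1 = OR(e, c) = OR(0, 1) = 1
t2 = AND(e, t1) = AND(0, 1) = 0
t3 = NOT(t2) = NOT 0 = 1
t4 = XOR(t3, f) = XOR(1, 1) = 0
t5 = OR(t4, t2) = OR(0, 0) = 0
t6 = OR(t2, t5) = OR(0, 0) = 0
t7 = OR(a, t6) = OR(1, 0) = 1
t8 = AND(b, t7) = AND(1, 1) = 1
t9 = XOR(d, f) = XOR(1, 1) = 0
So t8 = 1 and t9 = 0.

a=1 b=1 c=1 d=1 e=0 f=1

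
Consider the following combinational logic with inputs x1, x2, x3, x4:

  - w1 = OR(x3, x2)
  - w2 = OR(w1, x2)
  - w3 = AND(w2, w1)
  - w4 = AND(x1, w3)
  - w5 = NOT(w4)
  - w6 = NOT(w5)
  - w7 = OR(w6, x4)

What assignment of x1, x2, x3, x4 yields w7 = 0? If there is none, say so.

w7 = OR(w6, x4) must be 0, so both w6 = 0 and x4 = 0.
Check with x1=1, x2=0, x3=0, x4=0:
w1 = OR(x3, x2) = OR(0, 0) = 0
w2 = OR(w1, x2) = OR(0, 0) = 0
w3 = AND(w2, w1) = AND(0, 0) = 0
w4 = AND(x1, w3) = AND(1, 0) = 0
w5 = NOT(w4) = NOT 0 = 1
w6 = NOT(w5) = NOT 1 = 0
w7 = OR(w6, x4) = OR(0, 0) = 0
So w7 = 0 as required.

x1=1, x2=0, x3=0, x4=0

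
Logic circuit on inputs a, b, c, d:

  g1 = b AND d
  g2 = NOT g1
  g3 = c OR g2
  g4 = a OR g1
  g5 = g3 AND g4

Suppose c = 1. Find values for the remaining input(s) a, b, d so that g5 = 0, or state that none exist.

Check with c = 1 and a=0, b=0, d=1:
g1 = b AND d = 0 AND 1 = 0
g2 = NOT g1 = NOT 0 = 1
g3 = c OR g2 = 1 OR 1 = 1
g4 = a OR g1 = 0 OR 0 = 0
g5 = g3 AND g4 = 1 AND 0 = 0
So g5 = 0.

a=0, b=0, d=1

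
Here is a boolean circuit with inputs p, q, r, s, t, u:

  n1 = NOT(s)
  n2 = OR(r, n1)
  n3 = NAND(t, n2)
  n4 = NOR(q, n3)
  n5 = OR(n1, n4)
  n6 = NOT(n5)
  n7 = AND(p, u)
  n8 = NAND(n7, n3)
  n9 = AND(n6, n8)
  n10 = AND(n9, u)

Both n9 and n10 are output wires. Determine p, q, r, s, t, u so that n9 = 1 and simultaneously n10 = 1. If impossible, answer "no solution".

Check with p=0 q=1 r=1 s=1 t=0 u=1:
n1 = NOT(s) = NOT 1 = 0
n2 = OR(r, n1) = OR(1, 0) = 1
n3 = NAND(t, n2) = NAND(0, 1) = 1
n4 = NOR(q, n3) = NOR(1, 1) = 0
n5 = OR(n1, n4) = OR(0, 0) = 0
n6 = NOT(n5) = NOT 0 = 1
n7 = AND(p, u) = AND(0, 1) = 0
n8 = NAND(n7, n3) = NAND(0, 1) = 1
n9 = AND(n6, n8) = AND(1, 1) = 1
n10 = AND(n9, u) = AND(1, 1) = 1
So n9 = 1 and n10 = 1.

p=0 q=1 r=1 s=1 t=0 u=1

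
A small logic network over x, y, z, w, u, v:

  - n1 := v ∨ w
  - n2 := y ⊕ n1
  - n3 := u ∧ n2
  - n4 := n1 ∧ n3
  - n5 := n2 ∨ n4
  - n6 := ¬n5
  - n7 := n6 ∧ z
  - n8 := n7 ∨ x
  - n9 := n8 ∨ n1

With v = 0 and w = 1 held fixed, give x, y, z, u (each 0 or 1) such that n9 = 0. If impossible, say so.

With v = 0 and w = 1 fixed, none of the 16 settings of x, y, z, u give n9 = 0.
For example, with x=0, y=0, z=1, u=0:
n1 = v ∨ w = 0 ∨ 1 = 1
n2 = y ⊕ n1 = 0 ⊕ 1 = 1
n3 = u ∧ n2 = 0 ∧ 1 = 0
n4 = n1 ∧ n3 = 1 ∧ 0 = 0
n5 = n2 ∨ n4 = 1 ∨ 0 = 1
n6 = ¬n5 = ¬1 = 0
n7 = n6 ∧ z = 0 ∧ 1 = 0
n8 = n7 ∨ x = 0 ∨ 0 = 0
n9 = n8 ∨ n1 = 0 ∨ 1 = 1
giving n9 = 1 ≠ 0.

no solution exists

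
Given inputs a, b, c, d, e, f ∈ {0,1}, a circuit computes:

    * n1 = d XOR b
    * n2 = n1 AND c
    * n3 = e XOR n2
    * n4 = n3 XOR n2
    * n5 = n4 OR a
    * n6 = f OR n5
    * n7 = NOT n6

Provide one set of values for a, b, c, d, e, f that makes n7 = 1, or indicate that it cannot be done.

n7 = NOT n6 must be 1, so n6 = 0.
Check with a=0, b=0, c=1, d=1, e=0, f=0:
n1 = d XOR b = 1 XOR 0 = 1
n2 = n1 AND c = 1 AND 1 = 1
n3 = e XOR n2 = 0 XOR 1 = 1
n4 = n3 XOR n2 = 1 XOR 1 = 0
n5 = n4 OR a = 0 OR 0 = 0
n6 = f OR n5 = 0 OR 0 = 0
n7 = NOT n6 = NOT 0 = 1
So n7 = 1 as required.

a=0, b=0, c=1, d=1, e=0, f=0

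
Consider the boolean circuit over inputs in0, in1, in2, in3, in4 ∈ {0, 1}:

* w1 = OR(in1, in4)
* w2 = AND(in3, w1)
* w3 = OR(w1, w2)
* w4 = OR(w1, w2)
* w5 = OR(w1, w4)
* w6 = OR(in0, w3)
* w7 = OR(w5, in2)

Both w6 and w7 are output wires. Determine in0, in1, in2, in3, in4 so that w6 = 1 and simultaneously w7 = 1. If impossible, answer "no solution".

Check with in0=0, in1=0, in2=0, in3=1, in4=1:
w1 = OR(in1, in4) = OR(0, 1) = 1
w2 = AND(in3, w1) = AND(1, 1) = 1
w3 = OR(w1, w2) = OR(1, 1) = 1
w4 = OR(w1, w2) = OR(1, 1) = 1
w5 = OR(w1, w4) = OR(1, 1) = 1
w6 = OR(in0, w3) = OR(0, 1) = 1
w7 = OR(w5, in2) = OR(1, 0) = 1
So w6 = 1 and w7 = 1.

in0=0, in1=0, in2=0, in3=1, in4=1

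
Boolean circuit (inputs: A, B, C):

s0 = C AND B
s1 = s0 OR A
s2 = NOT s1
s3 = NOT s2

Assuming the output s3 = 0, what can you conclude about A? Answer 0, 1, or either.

0

s3 = NOT s2 must be 0, so s2 = 1.
s2 = NOT s1 must be 1, so s1 = 0.
Every assignment with s3 = 0 has A = 0; there are 3 such assignment(s).
  A=0, B=0, C=0
  A=0, B=0, C=1
  A=0, B=1, C=0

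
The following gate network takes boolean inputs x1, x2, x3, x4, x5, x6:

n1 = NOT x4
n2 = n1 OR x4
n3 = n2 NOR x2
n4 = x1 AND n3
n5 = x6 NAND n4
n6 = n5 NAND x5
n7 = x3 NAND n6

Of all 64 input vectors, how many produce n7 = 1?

n7 = x3 NAND n6 must be 1, so at least one of x3, n6 is 0.
Enumerating the 64 input combinations, 48 give n7 = 1 and 16 give n7 = 0.

48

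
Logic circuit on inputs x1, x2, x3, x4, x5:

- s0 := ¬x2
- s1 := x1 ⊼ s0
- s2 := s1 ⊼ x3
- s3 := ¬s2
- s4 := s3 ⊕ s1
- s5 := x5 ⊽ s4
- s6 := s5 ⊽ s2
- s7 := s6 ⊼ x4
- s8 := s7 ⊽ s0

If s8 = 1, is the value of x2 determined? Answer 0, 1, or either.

1

s8 = s7 ⊽ s0 must be 1, so both s7 = 0 and s0 = 0.
s7 = s6 ⊼ x4 must be 0, so both s6 = 1 and x4 = 1.
Every assignment with s8 = 1 has x2 = 1; there are 2 such assignment(s).
  x1=0, x2=1, x3=1, x4=1, x5=1
  x1=1, x2=1, x3=1, x4=1, x5=1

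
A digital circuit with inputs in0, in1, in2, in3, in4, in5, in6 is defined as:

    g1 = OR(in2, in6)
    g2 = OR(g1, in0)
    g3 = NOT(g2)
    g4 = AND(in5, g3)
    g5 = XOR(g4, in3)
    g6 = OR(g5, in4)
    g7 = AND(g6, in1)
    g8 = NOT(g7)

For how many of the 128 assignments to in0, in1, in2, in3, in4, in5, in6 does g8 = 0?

g8 = NOT(g7) must be 0, so g7 = 1.
Enumerating the 128 input combinations, 48 give g8 = 0 and 80 give g8 = 1.

48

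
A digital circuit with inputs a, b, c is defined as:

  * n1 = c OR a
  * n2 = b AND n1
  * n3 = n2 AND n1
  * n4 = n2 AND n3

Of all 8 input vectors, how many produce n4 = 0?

n4 = n2 AND n3 must be 0, so at least one of n2, n3 is 0.
Enumerating the 8 input combinations, 5 give n4 = 0 and 3 give n4 = 1.

5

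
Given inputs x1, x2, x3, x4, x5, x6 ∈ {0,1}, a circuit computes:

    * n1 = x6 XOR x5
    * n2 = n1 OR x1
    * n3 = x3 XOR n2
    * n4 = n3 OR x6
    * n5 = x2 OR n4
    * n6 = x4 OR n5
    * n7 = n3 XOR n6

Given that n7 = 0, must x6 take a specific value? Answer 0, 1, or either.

either

Both values of x6 occur among assignments with n7 = 0:
  x6=0: x1=0, x2=0, x3=0, x4=0, x5=0, x6=0
  x6=1: x1=0, x2=0, x3=0, x4=0, x5=0, x6=1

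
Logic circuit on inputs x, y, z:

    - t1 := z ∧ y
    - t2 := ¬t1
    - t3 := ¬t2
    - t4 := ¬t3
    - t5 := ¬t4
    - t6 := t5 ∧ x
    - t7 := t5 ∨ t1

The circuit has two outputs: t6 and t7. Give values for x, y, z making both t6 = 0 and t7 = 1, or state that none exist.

Check with x=0, y=1, z=1:
t1 = z ∧ y = 1 ∧ 1 = 1
t2 = ¬t1 = ¬1 = 0
t3 = ¬t2 = ¬0 = 1
t4 = ¬t3 = ¬1 = 0
t5 = ¬t4 = ¬0 = 1
t6 = t5 ∧ x = 1 ∧ 0 = 0
t7 = t5 ∨ t1 = 1 ∨ 1 = 1
So t6 = 0 and t7 = 1.

x=0, y=1, z=1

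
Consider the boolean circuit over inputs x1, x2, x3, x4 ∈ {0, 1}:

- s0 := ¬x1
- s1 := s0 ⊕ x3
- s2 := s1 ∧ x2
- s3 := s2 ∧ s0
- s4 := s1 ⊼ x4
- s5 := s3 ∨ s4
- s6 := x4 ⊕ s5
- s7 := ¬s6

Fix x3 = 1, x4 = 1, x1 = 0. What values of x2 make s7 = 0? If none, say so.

no solution exists

With x3 = 1, x4 = 1, x1 = 0 fixed, none of the 2 settings of x2 give s7 = 0.
For example, with x2=1:
s0 = ¬x1 = ¬0 = 1
s1 = s0 ⊕ x3 = 1 ⊕ 1 = 0
s2 = s1 ∧ x2 = 0 ∧ 1 = 0
s3 = s2 ∧ s0 = 0 ∧ 1 = 0
s4 = s1 ⊼ x4 = 0 ⊼ 1 = 1
s5 = s3 ∨ s4 = 0 ∨ 1 = 1
s6 = x4 ⊕ s5 = 1 ⊕ 1 = 0
s7 = ¬s6 = ¬0 = 1
giving s7 = 1 ≠ 0.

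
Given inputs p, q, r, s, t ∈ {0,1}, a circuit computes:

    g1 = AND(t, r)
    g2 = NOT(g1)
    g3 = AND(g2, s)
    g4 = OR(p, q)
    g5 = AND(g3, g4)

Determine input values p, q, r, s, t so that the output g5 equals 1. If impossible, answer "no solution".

g5 = AND(g3, g4) must be 1, so both g3 = 1 and g4 = 1.
g3 = AND(g2, s) must be 1, so both g2 = 1 and s = 1.
Check with p=0, q=1, r=0, s=1, t=0:
g1 = AND(t, r) = AND(0, 0) = 0
g2 = NOT(g1) = NOT 0 = 1
g3 = AND(g2, s) = AND(1, 1) = 1
g4 = OR(p, q) = OR(0, 1) = 1
g5 = AND(g3, g4) = AND(1, 1) = 1
So g5 = 1 as required.

p=0, q=1, r=0, s=1, t=0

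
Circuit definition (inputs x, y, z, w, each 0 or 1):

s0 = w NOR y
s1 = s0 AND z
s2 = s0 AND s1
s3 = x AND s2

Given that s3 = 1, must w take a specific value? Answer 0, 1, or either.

s3 = x AND s2 must be 1, so both x = 1 and s2 = 1.
Every assignment with s3 = 1 has w = 0; there are 1 such assignment(s).
  x=1, y=0, z=1, w=0

0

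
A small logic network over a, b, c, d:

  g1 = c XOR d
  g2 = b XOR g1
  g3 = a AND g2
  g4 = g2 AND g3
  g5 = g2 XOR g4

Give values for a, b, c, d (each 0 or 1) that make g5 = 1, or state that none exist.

Check with a=0, b=0, c=1, d=0:
g1 = c XOR d = 1 XOR 0 = 1
g2 = b XOR g1 = 0 XOR 1 = 1
g3 = a AND g2 = 0 AND 1 = 0
g4 = g2 AND g3 = 1 AND 0 = 0
g5 = g2 XOR g4 = 1 XOR 0 = 1
So g5 = 1 as required.

a=0, b=0, c=1, d=0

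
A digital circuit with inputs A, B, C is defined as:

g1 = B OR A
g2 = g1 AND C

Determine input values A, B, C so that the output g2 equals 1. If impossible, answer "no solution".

A=1 B=0 C=1

Check with A=1 B=0 C=1:
g1 = B OR A = 0 OR 1 = 1
g2 = g1 AND C = 1 AND 1 = 1
So g2 = 1 as required.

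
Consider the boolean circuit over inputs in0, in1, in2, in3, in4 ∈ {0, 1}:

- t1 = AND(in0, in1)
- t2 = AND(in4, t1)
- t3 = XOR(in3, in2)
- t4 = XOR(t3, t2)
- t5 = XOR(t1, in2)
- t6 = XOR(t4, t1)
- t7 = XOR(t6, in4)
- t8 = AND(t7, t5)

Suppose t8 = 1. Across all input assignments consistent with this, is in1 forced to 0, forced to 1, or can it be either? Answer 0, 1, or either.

either

Both values of in1 occur among assignments with t8 = 1:
  in1=0: in0=0, in1=0, in2=1, in3=0, in4=0
  in1=1: in0=0, in1=1, in2=1, in3=0, in4=0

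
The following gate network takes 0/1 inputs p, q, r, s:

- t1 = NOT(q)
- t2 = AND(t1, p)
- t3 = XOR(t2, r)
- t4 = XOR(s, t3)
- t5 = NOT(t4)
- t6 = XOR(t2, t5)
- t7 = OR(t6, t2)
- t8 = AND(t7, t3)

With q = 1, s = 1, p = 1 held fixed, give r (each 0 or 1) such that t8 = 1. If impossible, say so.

t8 = AND(t7, t3) must be 1, so both t7 = 1 and t3 = 1.
Check with q = 1, s = 1, p = 1 and r=1:
t1 = NOT(q) = NOT 1 = 0
t2 = AND(t1, p) = AND(0, 1) = 0
t3 = XOR(t2, r) = XOR(0, 1) = 1
t4 = XOR(s, t3) = XOR(1, 1) = 0
t5 = NOT(t4) = NOT 0 = 1
t6 = XOR(t2, t5) = XOR(0, 1) = 1
t7 = OR(t6, t2) = OR(1, 0) = 1
t8 = AND(t7, t3) = AND(1, 1) = 1
So t8 = 1.

r=1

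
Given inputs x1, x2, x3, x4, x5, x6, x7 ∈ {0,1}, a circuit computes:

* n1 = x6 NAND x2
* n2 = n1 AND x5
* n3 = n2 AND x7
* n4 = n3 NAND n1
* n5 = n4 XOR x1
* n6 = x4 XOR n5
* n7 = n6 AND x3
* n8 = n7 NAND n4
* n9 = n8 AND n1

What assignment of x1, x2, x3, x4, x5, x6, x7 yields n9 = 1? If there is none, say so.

n9 = n8 AND n1 must be 1, so both n8 = 1 and n1 = 1.
Check with x1=0 x2=0 x3=0 x4=1 x5=0 x6=0 x7=0:
n1 = x6 NAND x2 = 0 NAND 0 = 1
n2 = n1 AND x5 = 1 AND 0 = 0
n3 = n2 AND x7 = 0 AND 0 = 0
n4 = n3 NAND n1 = 0 NAND 1 = 1
n5 = n4 XOR x1 = 1 XOR 0 = 1
n6 = x4 XOR n5 = 1 XOR 1 = 0
n7 = n6 AND x3 = 0 AND 0 = 0
n8 = n7 NAND n4 = 0 NAND 1 = 1
n9 = n8 AND n1 = 1 AND 1 = 1
So n9 = 1 as required.

x1=0 x2=0 x3=0 x4=1 x5=0 x6=0 x7=0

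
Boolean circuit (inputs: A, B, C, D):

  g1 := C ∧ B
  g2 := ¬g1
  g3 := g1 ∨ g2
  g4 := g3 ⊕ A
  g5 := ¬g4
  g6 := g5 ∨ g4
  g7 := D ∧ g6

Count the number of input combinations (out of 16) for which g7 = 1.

8

g7 = D ∧ g6 must be 1, so both D = 1 and g6 = 1.
Enumerating the 16 input combinations, 8 give g7 = 1 and 8 give g7 = 0.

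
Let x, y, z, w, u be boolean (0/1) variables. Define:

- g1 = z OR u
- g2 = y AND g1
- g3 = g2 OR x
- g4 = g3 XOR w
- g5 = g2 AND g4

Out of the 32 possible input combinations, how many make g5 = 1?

6

g5 = g2 AND g4 must be 1, so both g2 = 1 and g4 = 1.
g2 = y AND g1 must be 1, so both y = 1 and g1 = 1.
g4 = g3 XOR w must be 1, so g3 and w differ.
Enumerating the 32 input combinations, 6 give g5 = 1 and 26 give g5 = 0.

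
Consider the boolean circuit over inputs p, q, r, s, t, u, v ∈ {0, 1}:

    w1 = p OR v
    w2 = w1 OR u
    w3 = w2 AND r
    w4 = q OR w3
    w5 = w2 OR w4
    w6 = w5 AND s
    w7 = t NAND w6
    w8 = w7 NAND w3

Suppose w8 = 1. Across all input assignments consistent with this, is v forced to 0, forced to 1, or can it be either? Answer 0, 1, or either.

either

Both values of v occur among assignments with w8 = 1:
  v=0: p=0, q=0, r=0, s=0, t=0, u=0, v=0
  v=1: p=0, q=0, r=0, s=0, t=0, u=0, v=1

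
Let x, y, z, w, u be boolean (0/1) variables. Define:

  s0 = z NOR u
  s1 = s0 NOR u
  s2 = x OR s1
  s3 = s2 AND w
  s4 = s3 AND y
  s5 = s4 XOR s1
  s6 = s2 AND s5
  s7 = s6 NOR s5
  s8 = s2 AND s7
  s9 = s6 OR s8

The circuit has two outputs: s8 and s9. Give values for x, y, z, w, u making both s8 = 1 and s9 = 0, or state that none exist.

no solution exists

Across all 32 input combinations, none give both s8 = 1 and s9 = 0.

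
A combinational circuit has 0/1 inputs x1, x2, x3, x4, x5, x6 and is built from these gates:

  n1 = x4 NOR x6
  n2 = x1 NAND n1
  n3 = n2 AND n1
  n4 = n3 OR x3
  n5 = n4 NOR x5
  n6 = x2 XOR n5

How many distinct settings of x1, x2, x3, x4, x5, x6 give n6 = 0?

n6 = x2 XOR n5 must be 0, so x2 and n5 are equal.
Enumerating the 64 input combinations, 32 give n6 = 0 and 32 give n6 = 1.

32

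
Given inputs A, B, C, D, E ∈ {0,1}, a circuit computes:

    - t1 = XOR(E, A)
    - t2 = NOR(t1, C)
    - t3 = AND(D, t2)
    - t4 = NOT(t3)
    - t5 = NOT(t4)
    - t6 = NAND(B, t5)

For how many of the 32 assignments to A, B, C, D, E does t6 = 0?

2

t6 = NAND(B, t5) must be 0, so both B = 1 and t5 = 1.
t5 = NOT(t4) must be 1, so t4 = 0.
t4 = NOT(t3) must be 0, so t3 = 1.
Satisfying assignments:
  A=0, B=1, C=0, D=1, E=0
  A=1, B=1, C=0, D=1, E=1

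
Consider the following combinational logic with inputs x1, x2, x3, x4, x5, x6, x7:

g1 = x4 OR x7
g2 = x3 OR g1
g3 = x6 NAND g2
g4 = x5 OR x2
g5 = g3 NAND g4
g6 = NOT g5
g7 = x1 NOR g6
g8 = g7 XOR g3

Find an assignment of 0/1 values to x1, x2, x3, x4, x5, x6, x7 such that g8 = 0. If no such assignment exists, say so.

x1=1, x2=0, x3=0, x4=1, x5=1, x6=1, x7=1

Check with x1=1, x2=0, x3=0, x4=1, x5=1, x6=1, x7=1:
g1 = x4 OR x7 = 1 OR 1 = 1
g2 = x3 OR g1 = 0 OR 1 = 1
g3 = x6 NAND g2 = 1 NAND 1 = 0
g4 = x5 OR x2 = 1 OR 0 = 1
g5 = g3 NAND g4 = 0 NAND 1 = 1
g6 = NOT g5 = NOT 1 = 0
g7 = x1 NOR g6 = 1 NOR 0 = 0
g8 = g7 XOR g3 = 0 XOR 0 = 0
So g8 = 0 as required.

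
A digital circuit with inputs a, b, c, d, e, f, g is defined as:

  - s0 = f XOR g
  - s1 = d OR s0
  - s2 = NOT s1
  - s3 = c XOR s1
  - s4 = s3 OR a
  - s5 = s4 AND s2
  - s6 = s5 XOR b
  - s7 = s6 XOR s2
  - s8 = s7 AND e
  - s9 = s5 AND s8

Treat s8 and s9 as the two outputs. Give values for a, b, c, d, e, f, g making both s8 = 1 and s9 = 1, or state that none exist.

Check with a=1 b=1 c=1 d=0 e=1 f=1 g=1:
s0 = f XOR g = 1 XOR 1 = 0
s1 = d OR s0 = 0 OR 0 = 0
s2 = NOT s1 = NOT 0 = 1
s3 = c XOR s1 = 1 XOR 0 = 1
s4 = s3 OR a = 1 OR 1 = 1
s5 = s4 AND s2 = 1 AND 1 = 1
s6 = s5 XOR b = 1 XOR 1 = 0
s7 = s6 XOR s2 = 0 XOR 1 = 1
s8 = s7 AND e = 1 AND 1 = 1
s9 = s5 AND s8 = 1 AND 1 = 1
So s8 = 1 and s9 = 1.

a=1 b=1 c=1 d=0 e=1 f=1 g=1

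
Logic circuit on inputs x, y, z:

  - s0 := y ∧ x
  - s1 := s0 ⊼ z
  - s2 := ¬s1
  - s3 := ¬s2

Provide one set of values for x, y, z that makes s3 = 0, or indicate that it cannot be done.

Check with x=1, y=1, z=1:
s0 = y ∧ x = 1 ∧ 1 = 1
s1 = s0 ⊼ z = 1 ⊼ 1 = 0
s2 = ¬s1 = ¬0 = 1
s3 = ¬s2 = ¬1 = 0
So s3 = 0 as required.

x=1, y=1, z=1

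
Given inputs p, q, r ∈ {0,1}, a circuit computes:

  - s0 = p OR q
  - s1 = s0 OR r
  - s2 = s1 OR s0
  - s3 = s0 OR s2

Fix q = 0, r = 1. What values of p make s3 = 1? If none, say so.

p=1

Check with q = 0, r = 1 and p=1:
s0 = p OR q = 1 OR 0 = 1
s1 = s0 OR r = 1 OR 1 = 1
s2 = s1 OR s0 = 1 OR 1 = 1
s3 = s0 OR s2 = 1 OR 1 = 1
So s3 = 1.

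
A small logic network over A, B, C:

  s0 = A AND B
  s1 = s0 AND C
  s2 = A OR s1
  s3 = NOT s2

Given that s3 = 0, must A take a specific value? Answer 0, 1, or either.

s3 = NOT s2 must be 0, so s2 = 1.
s2 = A OR s1 must be 1, so at least one of A, s1 is 1.
Every assignment with s3 = 0 has A = 1; there are 4 such assignment(s).
  A=1, B=0, C=0
  A=1, B=0, C=1
  A=1, B=1, C=0
  A=1, B=1, C=1

1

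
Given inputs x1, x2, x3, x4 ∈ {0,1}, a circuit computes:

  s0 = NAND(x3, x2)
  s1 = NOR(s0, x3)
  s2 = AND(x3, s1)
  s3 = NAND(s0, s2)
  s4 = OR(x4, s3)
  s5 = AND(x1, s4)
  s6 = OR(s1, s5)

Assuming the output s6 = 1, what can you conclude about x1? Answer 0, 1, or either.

1

s6 = OR(s1, s5) must be 1, so at least one of s1, s5 is 1.
Every assignment with s6 = 1 has x1 = 1; there are 8 such assignment(s).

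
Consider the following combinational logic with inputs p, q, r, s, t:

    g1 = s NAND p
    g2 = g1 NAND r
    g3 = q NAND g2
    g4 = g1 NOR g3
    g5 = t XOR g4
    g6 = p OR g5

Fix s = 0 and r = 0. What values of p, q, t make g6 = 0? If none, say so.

g6 = p OR g5 must be 0, so both p = 0 and g5 = 0.
Check with s = 0 and r = 0 and p=0, q=0, t=0:
g1 = s NAND p = 0 NAND 0 = 1
g2 = g1 NAND r = 1 NAND 0 = 1
g3 = q NAND g2 = 0 NAND 1 = 1
g4 = g1 NOR g3 = 1 NOR 1 = 0
g5 = t XOR g4 = 0 XOR 0 = 0
g6 = p OR g5 = 0 OR 0 = 0
So g6 = 0.

p=0, q=0, t=0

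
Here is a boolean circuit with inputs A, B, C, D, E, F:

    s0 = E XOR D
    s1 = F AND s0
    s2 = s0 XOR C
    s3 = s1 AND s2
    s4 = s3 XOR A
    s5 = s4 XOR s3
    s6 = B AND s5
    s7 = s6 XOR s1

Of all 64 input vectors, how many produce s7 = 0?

s7 = s6 XOR s1 must be 0, so s6 and s1 are equal.
Enumerating the 64 input combinations, 40 give s7 = 0 and 24 give s7 = 1.

40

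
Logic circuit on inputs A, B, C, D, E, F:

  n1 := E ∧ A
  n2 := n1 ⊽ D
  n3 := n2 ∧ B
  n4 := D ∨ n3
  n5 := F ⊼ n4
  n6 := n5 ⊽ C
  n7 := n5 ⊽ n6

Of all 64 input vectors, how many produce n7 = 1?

n7 = n5 ⊽ n6 must be 1, so both n5 = 0 and n6 = 0.
n5 = F ⊼ n4 must be 0, so both F = 1 and n4 = 1.
n6 = n5 ⊽ C must be 0, so at least one of n5, C is 1.
Enumerating the 64 input combinations, 11 give n7 = 1 and 53 give n7 = 0.

11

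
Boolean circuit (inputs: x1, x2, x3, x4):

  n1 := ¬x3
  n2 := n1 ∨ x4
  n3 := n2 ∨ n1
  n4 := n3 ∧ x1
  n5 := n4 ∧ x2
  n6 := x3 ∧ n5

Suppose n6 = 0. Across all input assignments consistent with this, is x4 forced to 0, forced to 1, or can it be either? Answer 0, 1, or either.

Both values of x4 occur among assignments with n6 = 0:
  x4=0: x1=0, x2=0, x3=0, x4=0
  x4=1: x1=0, x2=0, x3=0, x4=1

either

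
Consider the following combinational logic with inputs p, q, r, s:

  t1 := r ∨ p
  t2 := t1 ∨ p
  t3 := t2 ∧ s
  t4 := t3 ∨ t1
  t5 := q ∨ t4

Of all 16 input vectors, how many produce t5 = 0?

t5 = q ∨ t4 must be 0, so both q = 0 and t4 = 0.
t4 = t3 ∨ t1 must be 0, so both t3 = 0 and t1 = 0.
t3 = t2 ∧ s must be 0, so at least one of t2, s is 0.
Satisfying assignments:
  p=0, q=0, r=0, s=0
  p=0, q=0, r=0, s=1

2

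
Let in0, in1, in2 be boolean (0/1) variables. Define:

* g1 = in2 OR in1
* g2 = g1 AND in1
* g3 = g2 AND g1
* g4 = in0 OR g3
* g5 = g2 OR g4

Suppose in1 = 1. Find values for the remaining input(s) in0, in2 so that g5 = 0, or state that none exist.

With in1 = 1 fixed, none of the 4 settings of in0, in2 give g5 = 0.
For example, with in0=0, in2=1:
g1 = in2 OR in1 = 1 OR 1 = 1
g2 = g1 AND in1 = 1 AND 1 = 1
g3 = g2 AND g1 = 1 AND 1 = 1
g4 = in0 OR g3 = 0 OR 1 = 1
g5 = g2 OR g4 = 1 OR 1 = 1
giving g5 = 1 ≠ 0.

no solution exists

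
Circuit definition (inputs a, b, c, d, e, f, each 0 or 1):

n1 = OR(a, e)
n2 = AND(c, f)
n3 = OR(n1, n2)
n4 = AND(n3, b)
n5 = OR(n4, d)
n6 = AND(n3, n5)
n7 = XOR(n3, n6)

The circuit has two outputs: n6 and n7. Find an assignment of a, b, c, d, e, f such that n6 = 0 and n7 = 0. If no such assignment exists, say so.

a=0, b=0, c=1, d=1, e=0, f=0

Check with a=0, b=0, c=1, d=1, e=0, f=0:
n1 = OR(a, e) = OR(0, 0) = 0
n2 = AND(c, f) = AND(1, 0) = 0
n3 = OR(n1, n2) = OR(0, 0) = 0
n4 = AND(n3, b) = AND(0, 0) = 0
n5 = OR(n4, d) = OR(0, 1) = 1
n6 = AND(n3, n5) = AND(0, 1) = 0
n7 = XOR(n3, n6) = XOR(0, 0) = 0
So n6 = 0 and n7 = 0.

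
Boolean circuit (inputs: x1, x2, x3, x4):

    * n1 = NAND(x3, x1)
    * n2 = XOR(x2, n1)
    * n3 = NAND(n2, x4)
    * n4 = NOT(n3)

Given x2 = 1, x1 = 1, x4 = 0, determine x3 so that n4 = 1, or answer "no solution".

With x2 = 1, x1 = 1, x4 = 0 fixed, none of the 2 settings of x3 give n4 = 1.
For example, with x3=1:
n1 = NAND(x3, x1) = NAND(1, 1) = 0
n2 = XOR(x2, n1) = XOR(1, 0) = 1
n3 = NAND(n2, x4) = NAND(1, 0) = 1
n4 = NOT(n3) = NOT 1 = 0
giving n4 = 0 ≠ 1.

no solution exists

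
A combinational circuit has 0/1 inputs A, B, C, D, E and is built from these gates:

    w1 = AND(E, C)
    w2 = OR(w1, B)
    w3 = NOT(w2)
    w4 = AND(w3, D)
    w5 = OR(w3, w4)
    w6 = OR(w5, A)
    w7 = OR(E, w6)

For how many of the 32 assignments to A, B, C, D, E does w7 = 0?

w7 = OR(E, w6) must be 0, so both E = 0 and w6 = 0.
w6 = OR(w5, A) must be 0, so both w5 = 0 and A = 0.
w5 = OR(w3, w4) must be 0, so both w3 = 0 and w4 = 0.
Satisfying assignments:
  A=0, B=1, C=0, D=0, E=0
  A=0, B=1, C=0, D=1, E=0
  A=0, B=1, C=1, D=0, E=0
  A=0, B=1, C=1, D=1, E=0

4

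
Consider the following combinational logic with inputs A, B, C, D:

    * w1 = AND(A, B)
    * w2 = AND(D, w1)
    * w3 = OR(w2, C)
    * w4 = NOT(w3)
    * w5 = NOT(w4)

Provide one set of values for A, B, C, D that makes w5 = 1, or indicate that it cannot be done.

A=1, B=0, C=1, D=0

w5 = NOT(w4) must be 1, so w4 = 0.
Check with A=1, B=0, C=1, D=0:
w1 = AND(A, B) = AND(1, 0) = 0
w2 = AND(D, w1) = AND(0, 0) = 0
w3 = OR(w2, C) = OR(0, 1) = 1
w4 = NOT(w3) = NOT 1 = 0
w5 = NOT(w4) = NOT 0 = 1
So w5 = 1 as required.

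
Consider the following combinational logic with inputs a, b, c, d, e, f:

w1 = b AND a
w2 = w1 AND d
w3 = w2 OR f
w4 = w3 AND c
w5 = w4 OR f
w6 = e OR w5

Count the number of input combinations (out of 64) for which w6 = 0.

w6 = e OR w5 must be 0, so both e = 0 and w5 = 0.
w5 = w4 OR f must be 0, so both w4 = 0 and f = 0.
w4 = w3 AND c must be 0, so at least one of w3, c is 0.
Enumerating the 64 input combinations, 15 give w6 = 0 and 49 give w6 = 1.

15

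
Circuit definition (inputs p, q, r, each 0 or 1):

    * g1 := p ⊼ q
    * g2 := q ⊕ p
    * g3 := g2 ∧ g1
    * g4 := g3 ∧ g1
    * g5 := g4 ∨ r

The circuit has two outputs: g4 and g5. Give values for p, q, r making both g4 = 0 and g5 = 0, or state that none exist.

Check with p=1 q=1 r=0:
g1 = p ⊼ q = 1 ⊼ 1 = 0
g2 = q ⊕ p = 1 ⊕ 1 = 0
g3 = g2 ∧ g1 = 0 ∧ 0 = 0
g4 = g3 ∧ g1 = 0 ∧ 0 = 0
g5 = g4 ∨ r = 0 ∨ 0 = 0
So g4 = 0 and g5 = 0.

p=1 q=1 r=0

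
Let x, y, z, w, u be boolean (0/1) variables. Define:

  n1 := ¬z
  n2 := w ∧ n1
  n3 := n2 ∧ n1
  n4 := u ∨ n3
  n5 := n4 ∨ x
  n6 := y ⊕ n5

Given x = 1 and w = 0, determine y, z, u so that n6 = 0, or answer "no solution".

Check with x = 1 and w = 0 and y=1, z=1, u=1:
n1 = ¬z = ¬1 = 0
n2 = w ∧ n1 = 0 ∧ 0 = 0
n3 = n2 ∧ n1 = 0 ∧ 0 = 0
n4 = u ∨ n3 = 1 ∨ 0 = 1
n5 = n4 ∨ x = 1 ∨ 1 = 1
n6 = y ⊕ n5 = 1 ⊕ 1 = 0
So n6 = 0.

y=1 z=1 u=1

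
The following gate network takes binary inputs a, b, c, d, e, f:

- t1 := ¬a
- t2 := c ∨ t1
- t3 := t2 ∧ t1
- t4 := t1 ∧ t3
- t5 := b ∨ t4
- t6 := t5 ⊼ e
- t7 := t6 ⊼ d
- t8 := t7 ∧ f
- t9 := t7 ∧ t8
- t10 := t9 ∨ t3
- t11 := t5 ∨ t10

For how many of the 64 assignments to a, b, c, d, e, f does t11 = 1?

t11 = t5 ∨ t10 must be 1, so at least one of t5, t10 is 1.
Enumerating the 64 input combinations, 52 give t11 = 1 and 12 give t11 = 0.

52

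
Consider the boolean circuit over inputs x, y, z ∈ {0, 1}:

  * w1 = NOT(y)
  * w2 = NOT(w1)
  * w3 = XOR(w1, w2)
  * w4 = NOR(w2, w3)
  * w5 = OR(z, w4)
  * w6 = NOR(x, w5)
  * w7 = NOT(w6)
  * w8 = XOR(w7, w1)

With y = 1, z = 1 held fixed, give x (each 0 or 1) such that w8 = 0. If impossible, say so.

no solution exists

With y = 1, z = 1 fixed, none of the 2 settings of x give w8 = 0.
For example, with x=1:
w1 = NOT(y) = NOT 1 = 0
w2 = NOT(w1) = NOT 0 = 1
w3 = XOR(w1, w2) = XOR(0, 1) = 1
w4 = NOR(w2, w3) = NOR(1, 1) = 0
w5 = OR(z, w4) = OR(1, 0) = 1
w6 = NOR(x, w5) = NOR(1, 1) = 0
w7 = NOT(w6) = NOT 0 = 1
w8 = XOR(w7, w1) = XOR(1, 0) = 1
giving w8 = 1 ≠ 0.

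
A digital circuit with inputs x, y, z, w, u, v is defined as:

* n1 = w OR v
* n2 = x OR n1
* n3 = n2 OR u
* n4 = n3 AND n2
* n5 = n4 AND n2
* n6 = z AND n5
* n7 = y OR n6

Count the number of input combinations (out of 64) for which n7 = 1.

n7 = y OR n6 must be 1, so at least one of y, n6 is 1.
Enumerating the 64 input combinations, 46 give n7 = 1 and 18 give n7 = 0.

46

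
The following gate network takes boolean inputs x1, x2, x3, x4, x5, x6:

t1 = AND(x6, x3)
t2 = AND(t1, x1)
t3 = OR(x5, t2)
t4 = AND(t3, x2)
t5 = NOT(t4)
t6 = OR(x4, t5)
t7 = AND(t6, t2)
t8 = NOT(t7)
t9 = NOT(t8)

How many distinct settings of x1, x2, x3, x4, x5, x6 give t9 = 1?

t9 = NOT(t8) must be 1, so t8 = 0.
Satisfying assignments:
  x1=1, x2=0, x3=1, x4=0, x5=0, x6=1
  x1=1, x2=0, x3=1, x4=0, x5=1, x6=1
  x1=1, x2=0, x3=1, x4=1, x5=0, x6=1
  x1=1, x2=0, x3=1, x4=1, x5=1, x6=1
  x1=1, x2=1, x3=1, x4=1, x5=0, x6=1
  x1=1, x2=1, x3=1, x4=1, x5=1, x6=1

6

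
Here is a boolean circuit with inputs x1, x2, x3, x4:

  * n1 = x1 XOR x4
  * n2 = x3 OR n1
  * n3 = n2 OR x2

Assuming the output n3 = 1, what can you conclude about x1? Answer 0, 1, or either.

Both values of x1 occur among assignments with n3 = 1:
  x1=0: x1=0, x2=0, x3=0, x4=1
  x1=1: x1=1, x2=0, x3=0, x4=0

either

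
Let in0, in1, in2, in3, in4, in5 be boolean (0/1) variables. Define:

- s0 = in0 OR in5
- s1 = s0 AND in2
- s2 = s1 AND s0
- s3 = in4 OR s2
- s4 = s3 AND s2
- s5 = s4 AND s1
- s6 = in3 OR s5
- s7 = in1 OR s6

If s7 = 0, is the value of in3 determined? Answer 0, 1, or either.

s7 = in1 OR s6 must be 0, so both in1 = 0 and s6 = 0.
s6 = in3 OR s5 must be 0, so both in3 = 0 and s5 = 0.
Every assignment with s7 = 0 has in3 = 0; there are 10 such assignment(s).

0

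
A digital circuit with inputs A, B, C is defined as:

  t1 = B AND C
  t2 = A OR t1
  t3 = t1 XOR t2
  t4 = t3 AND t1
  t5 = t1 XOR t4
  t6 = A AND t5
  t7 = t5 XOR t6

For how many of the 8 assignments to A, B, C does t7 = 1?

t7 = t5 XOR t6 must be 1, so t5 and t6 differ.
Satisfying assignments:
  A=0, B=1, C=1

1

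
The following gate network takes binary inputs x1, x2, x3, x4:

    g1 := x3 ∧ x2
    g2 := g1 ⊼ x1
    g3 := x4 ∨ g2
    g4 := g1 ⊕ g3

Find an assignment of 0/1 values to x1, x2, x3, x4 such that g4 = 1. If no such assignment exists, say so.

g4 = g1 ⊕ g3 must be 1, so g1 and g3 differ.
Check with x1=0 x2=1 x3=0 x4=1:
g1 = x3 ∧ x2 = 0 ∧ 1 = 0
g2 = g1 ⊼ x1 = 0 ⊼ 0 = 1
g3 = x4 ∨ g2 = 1 ∨ 1 = 1
g4 = g1 ⊕ g3 = 0 ⊕ 1 = 1
So g4 = 1 as required.

x1=0 x2=1 x3=0 x4=1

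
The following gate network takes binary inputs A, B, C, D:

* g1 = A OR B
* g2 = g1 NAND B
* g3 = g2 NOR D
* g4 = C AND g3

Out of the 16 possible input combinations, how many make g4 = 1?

g4 = C AND g3 must be 1, so both C = 1 and g3 = 1.
g3 = g2 NOR D must be 1, so both g2 = 0 and D = 0.
Satisfying assignments:
  A=0, B=1, C=1, D=0
  A=1, B=1, C=1, D=0

2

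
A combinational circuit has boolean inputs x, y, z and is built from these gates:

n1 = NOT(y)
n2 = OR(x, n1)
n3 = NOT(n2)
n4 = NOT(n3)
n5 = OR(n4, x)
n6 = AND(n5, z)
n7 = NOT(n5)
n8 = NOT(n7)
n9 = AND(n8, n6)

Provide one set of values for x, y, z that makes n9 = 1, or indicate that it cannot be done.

x=1, y=0, z=1

Check with x=1, y=0, z=1:
n1 = NOT(y) = NOT 0 = 1
n2 = OR(x, n1) = OR(1, 1) = 1
n3 = NOT(n2) = NOT 1 = 0
n4 = NOT(n3) = NOT 0 = 1
n5 = OR(n4, x) = OR(1, 1) = 1
n6 = AND(n5, z) = AND(1, 1) = 1
n7 = NOT(n5) = NOT 1 = 0
n8 = NOT(n7) = NOT 0 = 1
n9 = AND(n8, n6) = AND(1, 1) = 1
So n9 = 1 as required.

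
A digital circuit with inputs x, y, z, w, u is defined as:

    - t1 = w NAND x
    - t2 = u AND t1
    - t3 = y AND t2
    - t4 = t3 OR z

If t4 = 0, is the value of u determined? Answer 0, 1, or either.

either

Both values of u occur among assignments with t4 = 0:
  u=0: x=0, y=0, z=0, w=0, u=0
  u=1: x=0, y=0, z=0, w=0, u=1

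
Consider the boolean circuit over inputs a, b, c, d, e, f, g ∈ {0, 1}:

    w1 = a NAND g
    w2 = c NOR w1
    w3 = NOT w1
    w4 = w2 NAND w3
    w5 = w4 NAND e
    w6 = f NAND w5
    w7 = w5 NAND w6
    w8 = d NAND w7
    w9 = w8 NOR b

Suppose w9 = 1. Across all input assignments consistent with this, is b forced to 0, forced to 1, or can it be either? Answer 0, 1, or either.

0

w9 = w8 NOR b must be 1, so both w8 = 0 and b = 0.
Every assignment with w9 = 1 has b = 0; there are 23 such assignment(s).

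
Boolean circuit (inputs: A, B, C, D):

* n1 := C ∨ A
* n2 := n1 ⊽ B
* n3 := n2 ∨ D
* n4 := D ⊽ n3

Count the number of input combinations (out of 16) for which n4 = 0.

9

n4 = D ⊽ n3 must be 0, so at least one of D, n3 is 1.
Enumerating the 16 input combinations, 9 give n4 = 0 and 7 give n4 = 1.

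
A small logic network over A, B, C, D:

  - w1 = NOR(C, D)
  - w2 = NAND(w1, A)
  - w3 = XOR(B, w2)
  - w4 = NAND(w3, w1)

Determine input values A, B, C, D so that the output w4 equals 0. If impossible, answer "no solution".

w4 = NAND(w3, w1) must be 0, so both w3 = 1 and w1 = 1.
Check with A=1, B=1, C=0, D=0:
w1 = NOR(C, D) = NOR(0, 0) = 1
w2 = NAND(w1, A) = NAND(1, 1) = 0
w3 = XOR(B, w2) = XOR(1, 0) = 1
w4 = NAND(w3, w1) = NAND(1, 1) = 0
So w4 = 0 as required.

A=1, B=1, C=0, D=0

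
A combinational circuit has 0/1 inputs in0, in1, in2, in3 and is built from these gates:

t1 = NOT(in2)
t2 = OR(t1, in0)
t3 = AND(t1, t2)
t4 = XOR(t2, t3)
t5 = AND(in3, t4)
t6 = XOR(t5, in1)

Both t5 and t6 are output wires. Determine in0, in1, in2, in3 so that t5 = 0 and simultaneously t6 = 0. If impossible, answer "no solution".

in0=1, in1=0, in2=0, in3=0

Check with in0=1, in1=0, in2=0, in3=0:
t1 = NOT(in2) = NOT 0 = 1
t2 = OR(t1, in0) = OR(1, 1) = 1
t3 = AND(t1, t2) = AND(1, 1) = 1
t4 = XOR(t2, t3) = XOR(1, 1) = 0
t5 = AND(in3, t4) = AND(0, 0) = 0
t6 = XOR(t5, in1) = XOR(0, 0) = 0
So t5 = 0 and t6 = 0.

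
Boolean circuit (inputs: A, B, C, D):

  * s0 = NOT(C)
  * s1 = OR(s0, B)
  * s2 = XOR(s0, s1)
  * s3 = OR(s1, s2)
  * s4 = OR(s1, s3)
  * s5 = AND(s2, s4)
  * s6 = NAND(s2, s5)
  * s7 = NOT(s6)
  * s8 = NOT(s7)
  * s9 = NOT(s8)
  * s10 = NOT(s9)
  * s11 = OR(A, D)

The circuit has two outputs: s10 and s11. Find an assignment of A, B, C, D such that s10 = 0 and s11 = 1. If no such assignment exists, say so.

Check with A=1, B=1, C=1, D=0:
s0 = NOT(C) = NOT 1 = 0
s1 = OR(s0, B) = OR(0, 1) = 1
s2 = XOR(s0, s1) = XOR(0, 1) = 1
s3 = OR(s1, s2) = OR(1, 1) = 1
s4 = OR(s1, s3) = OR(1, 1) = 1
s5 = AND(s2, s4) = AND(1, 1) = 1
s6 = NAND(s2, s5) = NAND(1, 1) = 0
s7 = NOT(s6) = NOT 0 = 1
s8 = NOT(s7) = NOT 1 = 0
s9 = NOT(s8) = NOT 0 = 1
s10 = NOT(s9) = NOT 1 = 0
s11 = OR(A, D) = OR(1, 0) = 1
So s10 = 0 and s11 = 1.

A=1, B=1, C=1, D=0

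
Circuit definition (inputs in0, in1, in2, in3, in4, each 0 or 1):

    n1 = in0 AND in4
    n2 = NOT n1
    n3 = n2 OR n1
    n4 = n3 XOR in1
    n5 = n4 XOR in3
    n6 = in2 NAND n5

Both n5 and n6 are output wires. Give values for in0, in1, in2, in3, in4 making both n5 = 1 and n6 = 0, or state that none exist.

Check with in0=0 in1=0 in2=1 in3=0 in4=0:
n1 = in0 AND in4 = 0 AND 0 = 0
n2 = NOT n1 = NOT 0 = 1
n3 = n2 OR n1 = 1 OR 0 = 1
n4 = n3 XOR in1 = 1 XOR 0 = 1
n5 = n4 XOR in3 = 1 XOR 0 = 1
n6 = in2 NAND n5 = 1 NAND 1 = 0
So n5 = 1 and n6 = 0.

in0=0 in1=0 in2=1 in3=0 in4=0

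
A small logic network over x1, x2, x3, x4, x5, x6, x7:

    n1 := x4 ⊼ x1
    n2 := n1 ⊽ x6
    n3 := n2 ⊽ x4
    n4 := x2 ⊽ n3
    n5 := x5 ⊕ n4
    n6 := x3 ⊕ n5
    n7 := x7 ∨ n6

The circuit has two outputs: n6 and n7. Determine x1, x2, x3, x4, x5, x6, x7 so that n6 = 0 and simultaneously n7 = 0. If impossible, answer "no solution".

Check with x1=0, x2=0, x3=0, x4=0, x5=0, x6=1, x7=0:
n1 = x4 ⊼ x1 = 0 ⊼ 0 = 1
n2 = n1 ⊽ x6 = 1 ⊽ 1 = 0
n3 = n2 ⊽ x4 = 0 ⊽ 0 = 1
n4 = x2 ⊽ n3 = 0 ⊽ 1 = 0
n5 = x5 ⊕ n4 = 0 ⊕ 0 = 0
n6 = x3 ⊕ n5 = 0 ⊕ 0 = 0
n7 = x7 ∨ n6 = 0 ∨ 0 = 0
So n6 = 0 and n7 = 0.

x1=0, x2=0, x3=0, x4=0, x5=0, x6=1, x7=0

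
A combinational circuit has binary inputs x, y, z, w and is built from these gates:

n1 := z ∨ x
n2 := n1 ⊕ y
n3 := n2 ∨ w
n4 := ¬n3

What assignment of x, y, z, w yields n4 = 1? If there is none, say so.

Check with x=1, y=1, z=0, w=0:
n1 = z ∨ x = 0 ∨ 1 = 1
n2 = n1 ⊕ y = 1 ⊕ 1 = 0
n3 = n2 ∨ w = 0 ∨ 0 = 0
n4 = ¬n3 = ¬0 = 1
So n4 = 1 as required.

x=1, y=1, z=0, w=0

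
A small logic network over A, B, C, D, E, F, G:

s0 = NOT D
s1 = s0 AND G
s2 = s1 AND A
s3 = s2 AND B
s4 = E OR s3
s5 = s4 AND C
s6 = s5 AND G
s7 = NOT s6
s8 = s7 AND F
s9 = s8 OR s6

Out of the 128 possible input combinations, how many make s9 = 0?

55

s9 = s8 OR s6 must be 0, so both s8 = 0 and s6 = 0.
s8 = s7 AND F must be 0, so at least one of s7, F is 0.
s6 = s5 AND G must be 0, so at least one of s5, G is 0.
Enumerating the 128 input combinations, 55 give s9 = 0 and 73 give s9 = 1.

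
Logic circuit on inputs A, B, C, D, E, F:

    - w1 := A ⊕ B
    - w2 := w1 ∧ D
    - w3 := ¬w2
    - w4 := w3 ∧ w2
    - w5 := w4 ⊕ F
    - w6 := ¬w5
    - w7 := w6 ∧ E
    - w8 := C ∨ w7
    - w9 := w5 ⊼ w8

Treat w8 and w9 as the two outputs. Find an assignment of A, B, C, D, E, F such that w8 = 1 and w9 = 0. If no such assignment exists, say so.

A=0, B=1, C=1, D=1, E=1, F=1

Check with A=0, B=1, C=1, D=1, E=1, F=1:
w1 = A ⊕ B = 0 ⊕ 1 = 1
w2 = w1 ∧ D = 1 ∧ 1 = 1
w3 = ¬w2 = ¬1 = 0
w4 = w3 ∧ w2 = 0 ∧ 1 = 0
w5 = w4 ⊕ F = 0 ⊕ 1 = 1
w6 = ¬w5 = ¬1 = 0
w7 = w6 ∧ E = 0 ∧ 1 = 0
w8 = C ∨ w7 = 1 ∨ 0 = 1
w9 = w5 ⊼ w8 = 1 ⊼ 1 = 0
So w8 = 1 and w9 = 0.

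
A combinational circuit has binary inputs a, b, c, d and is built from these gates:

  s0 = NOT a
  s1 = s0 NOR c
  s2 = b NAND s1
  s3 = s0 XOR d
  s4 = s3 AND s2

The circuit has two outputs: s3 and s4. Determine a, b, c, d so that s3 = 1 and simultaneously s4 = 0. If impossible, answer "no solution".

Check with a=1, b=1, c=0, d=1:
s0 = NOT a = NOT 1 = 0
s1 = s0 NOR c = 0 NOR 0 = 1
s2 = b NAND s1 = 1 NAND 1 = 0
s3 = s0 XOR d = 0 XOR 1 = 1
s4 = s3 AND s2 = 1 AND 0 = 0
So s3 = 1 and s4 = 0.

a=1, b=1, c=0, d=1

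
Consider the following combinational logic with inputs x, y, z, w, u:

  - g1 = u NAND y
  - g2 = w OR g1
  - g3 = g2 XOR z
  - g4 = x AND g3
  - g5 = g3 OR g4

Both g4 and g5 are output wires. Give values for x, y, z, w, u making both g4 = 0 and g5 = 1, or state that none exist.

x=0, y=0, z=0, w=0, u=1

Check with x=0, y=0, z=0, w=0, u=1:
g1 = u NAND y = 1 NAND 0 = 1
g2 = w OR g1 = 0 OR 1 = 1
g3 = g2 XOR z = 1 XOR 0 = 1
g4 = x AND g3 = 0 AND 1 = 0
g5 = g3 OR g4 = 1 OR 0 = 1
So g4 = 0 and g5 = 1.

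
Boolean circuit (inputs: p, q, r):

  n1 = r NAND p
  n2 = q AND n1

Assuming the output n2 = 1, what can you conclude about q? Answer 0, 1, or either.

n2 = q AND n1 must be 1, so both q = 1 and n1 = 1.
n1 = r NAND p must be 1, so at least one of r, p is 0.
Every assignment with n2 = 1 has q = 1; there are 3 such assignment(s).
  p=0, q=1, r=0
  p=0, q=1, r=1
  p=1, q=1, r=0

1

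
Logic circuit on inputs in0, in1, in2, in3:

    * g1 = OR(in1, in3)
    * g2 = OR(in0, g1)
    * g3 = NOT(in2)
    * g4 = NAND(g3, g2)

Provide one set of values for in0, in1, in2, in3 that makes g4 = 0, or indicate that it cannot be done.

in0=1, in1=1, in2=0, in3=0

Check with in0=1, in1=1, in2=0, in3=0:
g1 = OR(in1, in3) = OR(1, 0) = 1
g2 = OR(in0, g1) = OR(1, 1) = 1
g3 = NOT(in2) = NOT 0 = 1
g4 = NAND(g3, g2) = NAND(1, 1) = 0
So g4 = 0 as required.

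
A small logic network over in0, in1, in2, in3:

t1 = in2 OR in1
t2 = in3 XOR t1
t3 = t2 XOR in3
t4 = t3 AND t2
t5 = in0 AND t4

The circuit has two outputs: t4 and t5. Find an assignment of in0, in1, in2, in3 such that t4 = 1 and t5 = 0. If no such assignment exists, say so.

Check with in0=0, in1=0, in2=1, in3=0:
t1 = in2 OR in1 = 1 OR 0 = 1
t2 = in3 XOR t1 = 0 XOR 1 = 1
t3 = t2 XOR in3 = 1 XOR 0 = 1
t4 = t3 AND t2 = 1 AND 1 = 1
t5 = in0 AND t4 = 0 AND 1 = 0
So t4 = 1 and t5 = 0.

in0=0, in1=0, in2=1, in3=0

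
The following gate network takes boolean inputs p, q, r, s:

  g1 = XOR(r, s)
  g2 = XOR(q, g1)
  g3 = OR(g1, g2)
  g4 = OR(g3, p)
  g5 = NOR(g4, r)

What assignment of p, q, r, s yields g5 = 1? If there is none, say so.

g5 = NOR(g4, r) must be 1, so both g4 = 0 and r = 0.
Check with p=0 q=0 r=0 s=0:
g1 = XOR(r, s) = XOR(0, 0) = 0
g2 = XOR(q, g1) = XOR(0, 0) = 0
g3 = OR(g1, g2) = OR(0, 0) = 0
g4 = OR(g3, p) = OR(0, 0) = 0
g5 = NOR(g4, r) = NOR(0, 0) = 1
So g5 = 1 as required.

p=0 q=0 r=0 s=0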